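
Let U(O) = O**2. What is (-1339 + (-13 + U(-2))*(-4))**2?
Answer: 1697809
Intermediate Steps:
(-1339 + (-13 + U(-2))*(-4))**2 = (-1339 + (-13 + (-2)**2)*(-4))**2 = (-1339 + (-13 + 4)*(-4))**2 = (-1339 - 9*(-4))**2 = (-1339 + 36)**2 = (-1303)**2 = 1697809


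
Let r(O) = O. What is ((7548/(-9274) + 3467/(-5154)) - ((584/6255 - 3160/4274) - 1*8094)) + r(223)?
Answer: 885553691261349667/106485896508210 ≈ 8316.2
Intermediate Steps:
((7548/(-9274) + 3467/(-5154)) - ((584/6255 - 3160/4274) - 1*8094)) + r(223) = ((7548/(-9274) + 3467/(-5154)) - ((584/6255 - 3160/4274) - 1*8094)) + 223 = ((7548*(-1/9274) + 3467*(-1/5154)) - ((584*(1/6255) - 3160*1/4274) - 8094)) + 223 = ((-3774/4637 - 3467/5154) - ((584/6255 - 1580/2137) - 8094)) + 223 = (-35527675/23899098 - (-8634892/13366935 - 8094)) + 223 = (-35527675/23899098 - 1*(-108200606782/13366935)) + 223 = (-35527675/23899098 + 108200606782/13366935) + 223 = 861807336340018837/106485896508210 + 223 = 885553691261349667/106485896508210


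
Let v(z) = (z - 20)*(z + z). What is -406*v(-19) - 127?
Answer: -601819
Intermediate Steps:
v(z) = 2*z*(-20 + z) (v(z) = (-20 + z)*(2*z) = 2*z*(-20 + z))
-406*v(-19) - 127 = -812*(-19)*(-20 - 19) - 127 = -812*(-19)*(-39) - 127 = -406*1482 - 127 = -601692 - 127 = -601819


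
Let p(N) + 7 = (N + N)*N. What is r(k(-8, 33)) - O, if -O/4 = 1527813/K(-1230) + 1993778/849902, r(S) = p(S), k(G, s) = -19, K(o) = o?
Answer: -369725799637/87114955 ≈ -4244.1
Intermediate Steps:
p(N) = -7 + 2*N**2 (p(N) = -7 + (N + N)*N = -7 + (2*N)*N = -7 + 2*N**2)
r(S) = -7 + 2*S**2
O = 432012992462/87114955 (O = -4*(1527813/(-1230) + 1993778/849902) = -4*(1527813*(-1/1230) + 1993778*(1/849902)) = -4*(-509271/410 + 996889/424951) = -4*(-216006496231/174229910) = 432012992462/87114955 ≈ 4959.1)
r(k(-8, 33)) - O = (-7 + 2*(-19)**2) - 1*432012992462/87114955 = (-7 + 2*361) - 432012992462/87114955 = (-7 + 722) - 432012992462/87114955 = 715 - 432012992462/87114955 = -369725799637/87114955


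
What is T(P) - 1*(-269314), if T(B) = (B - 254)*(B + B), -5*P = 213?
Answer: 7364608/25 ≈ 2.9458e+5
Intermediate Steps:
P = -213/5 (P = -⅕*213 = -213/5 ≈ -42.600)
T(B) = 2*B*(-254 + B) (T(B) = (-254 + B)*(2*B) = 2*B*(-254 + B))
T(P) - 1*(-269314) = 2*(-213/5)*(-254 - 213/5) - 1*(-269314) = 2*(-213/5)*(-1483/5) + 269314 = 631758/25 + 269314 = 7364608/25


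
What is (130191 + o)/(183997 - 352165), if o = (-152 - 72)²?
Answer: -16397/15288 ≈ -1.0725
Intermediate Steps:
o = 50176 (o = (-224)² = 50176)
(130191 + o)/(183997 - 352165) = (130191 + 50176)/(183997 - 352165) = 180367/(-168168) = 180367*(-1/168168) = -16397/15288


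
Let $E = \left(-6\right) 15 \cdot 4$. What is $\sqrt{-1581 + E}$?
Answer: $i \sqrt{1941} \approx 44.057 i$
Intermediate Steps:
$E = -360$ ($E = \left(-90\right) 4 = -360$)
$\sqrt{-1581 + E} = \sqrt{-1581 - 360} = \sqrt{-1941} = i \sqrt{1941}$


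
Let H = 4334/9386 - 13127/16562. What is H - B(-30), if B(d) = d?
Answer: 177388371/5978882 ≈ 29.669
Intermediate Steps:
H = -1978089/5978882 (H = 4334*(1/9386) - 13127*1/16562 = 2167/4693 - 13127/16562 = -1978089/5978882 ≈ -0.33085)
H - B(-30) = -1978089/5978882 - 1*(-30) = -1978089/5978882 + 30 = 177388371/5978882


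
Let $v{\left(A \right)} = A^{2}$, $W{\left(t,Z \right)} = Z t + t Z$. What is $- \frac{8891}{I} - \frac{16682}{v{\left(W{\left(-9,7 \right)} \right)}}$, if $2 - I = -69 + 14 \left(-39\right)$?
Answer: $- \frac{75723155}{4897746} \approx -15.461$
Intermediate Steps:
$I = 617$ ($I = 2 - \left(-69 + 14 \left(-39\right)\right) = 2 - \left(-69 - 546\right) = 2 - -615 = 2 + 615 = 617$)
$W{\left(t,Z \right)} = 2 Z t$ ($W{\left(t,Z \right)} = Z t + Z t = 2 Z t$)
$- \frac{8891}{I} - \frac{16682}{v{\left(W{\left(-9,7 \right)} \right)}} = - \frac{8891}{617} - \frac{16682}{\left(2 \cdot 7 \left(-9\right)\right)^{2}} = \left(-8891\right) \frac{1}{617} - \frac{16682}{\left(-126\right)^{2}} = - \frac{8891}{617} - \frac{16682}{15876} = - \frac{8891}{617} - \frac{8341}{7938} = - \frac{75723155}{4897746}$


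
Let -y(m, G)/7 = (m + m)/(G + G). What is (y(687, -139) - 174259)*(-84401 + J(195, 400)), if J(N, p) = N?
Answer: 2039232869552/139 ≈ 1.4671e+10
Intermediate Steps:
y(m, G) = -7*m/G (y(m, G) = -7*(m + m)/(G + G) = -7*2*m/(2*G) = -7*2*m*1/(2*G) = -7*m/G)
(y(687, -139) - 174259)*(-84401 + J(195, 400)) = (-7*687/(-139) - 174259)*(-84401 + 195) = (-7*687*(-1/139) - 174259)*(-84206) = (4809/139 - 174259)*(-84206) = -24217192/139*(-84206) = 2039232869552/139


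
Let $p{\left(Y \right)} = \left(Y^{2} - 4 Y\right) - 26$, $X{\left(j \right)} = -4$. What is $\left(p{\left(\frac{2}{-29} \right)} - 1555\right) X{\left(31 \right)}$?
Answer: $\frac{5317540}{841} \approx 6322.9$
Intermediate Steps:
$p{\left(Y \right)} = -26 + Y^{2} - 4 Y$
$\left(p{\left(\frac{2}{-29} \right)} - 1555\right) X{\left(31 \right)} = \left(\left(-26 + \left(\frac{2}{-29}\right)^{2} - 4 \frac{2}{-29}\right) - 1555\right) \left(-4\right) = \left(\left(-26 + \left(2 \left(- \frac{1}{29}\right)\right)^{2} - 4 \cdot 2 \left(- \frac{1}{29}\right)\right) - 1555\right) \left(-4\right) = \left(\left(-26 + \left(- \frac{2}{29}\right)^{2} - - \frac{8}{29}\right) - 1555\right) \left(-4\right) = \left(\left(-26 + \frac{4}{841} + \frac{8}{29}\right) - 1555\right) \left(-4\right) = \left(- \frac{21630}{841} - 1555\right) \left(-4\right) = \left(- \frac{1329385}{841}\right) \left(-4\right) = \frac{5317540}{841}$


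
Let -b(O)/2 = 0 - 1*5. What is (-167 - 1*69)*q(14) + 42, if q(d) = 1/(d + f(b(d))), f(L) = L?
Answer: 193/6 ≈ 32.167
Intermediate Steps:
b(O) = 10 (b(O) = -2*(0 - 1*5) = -2*(0 - 5) = -2*(-5) = 10)
q(d) = 1/(10 + d) (q(d) = 1/(d + 10) = 1/(10 + d))
(-167 - 1*69)*q(14) + 42 = (-167 - 1*69)/(10 + 14) + 42 = (-167 - 69)/24 + 42 = -236*1/24 + 42 = -59/6 + 42 = 193/6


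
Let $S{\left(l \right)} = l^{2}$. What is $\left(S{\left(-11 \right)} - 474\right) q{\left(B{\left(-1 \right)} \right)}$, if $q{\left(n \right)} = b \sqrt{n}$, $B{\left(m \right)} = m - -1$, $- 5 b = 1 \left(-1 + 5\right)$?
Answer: $0$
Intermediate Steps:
$b = - \frac{4}{5}$ ($b = - \frac{1 \left(-1 + 5\right)}{5} = - \frac{1 \cdot 4}{5} = \left(- \frac{1}{5}\right) 4 = - \frac{4}{5} \approx -0.8$)
$B{\left(m \right)} = 1 + m$ ($B{\left(m \right)} = m + 1 = 1 + m$)
$q{\left(n \right)} = - \frac{4 \sqrt{n}}{5}$
$\left(S{\left(-11 \right)} - 474\right) q{\left(B{\left(-1 \right)} \right)} = \left(\left(-11\right)^{2} - 474\right) \left(- \frac{4 \sqrt{1 - 1}}{5}\right) = \left(121 - 474\right) \left(- \frac{4 \sqrt{0}}{5}\right) = - 353 \left(\left(- \frac{4}{5}\right) 0\right) = \left(-353\right) 0 = 0$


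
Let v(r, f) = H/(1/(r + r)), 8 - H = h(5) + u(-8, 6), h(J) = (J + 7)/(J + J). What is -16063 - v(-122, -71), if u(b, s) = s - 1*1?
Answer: -78119/5 ≈ -15624.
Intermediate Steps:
u(b, s) = -1 + s (u(b, s) = s - 1 = -1 + s)
h(J) = (7 + J)/(2*J) (h(J) = (7 + J)/((2*J)) = (7 + J)*(1/(2*J)) = (7 + J)/(2*J))
H = 9/5 (H = 8 - ((½)*(7 + 5)/5 + (-1 + 6)) = 8 - ((½)*(⅕)*12 + 5) = 8 - (6/5 + 5) = 8 - 1*31/5 = 8 - 31/5 = 9/5 ≈ 1.8000)
v(r, f) = 18*r/5 (v(r, f) = 9/(5*(1/(r + r))) = 9/(5*(1/(2*r))) = 9/(5*((1/(2*r)))) = 9*(2*r)/5 = 18*r/5)
-16063 - v(-122, -71) = -16063 - 18*(-122)/5 = -16063 - 1*(-2196/5) = -16063 + 2196/5 = -78119/5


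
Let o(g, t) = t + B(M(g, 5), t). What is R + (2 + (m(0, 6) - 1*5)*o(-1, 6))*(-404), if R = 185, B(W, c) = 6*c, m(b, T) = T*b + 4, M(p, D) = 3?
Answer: 16345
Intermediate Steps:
m(b, T) = 4 + T*b
o(g, t) = 7*t (o(g, t) = t + 6*t = 7*t)
R + (2 + (m(0, 6) - 1*5)*o(-1, 6))*(-404) = 185 + (2 + ((4 + 6*0) - 1*5)*(7*6))*(-404) = 185 + (2 + ((4 + 0) - 5)*42)*(-404) = 185 + (2 + (4 - 5)*42)*(-404) = 185 + (2 - 1*42)*(-404) = 185 + (2 - 42)*(-404) = 185 - 40*(-404) = 185 + 16160 = 16345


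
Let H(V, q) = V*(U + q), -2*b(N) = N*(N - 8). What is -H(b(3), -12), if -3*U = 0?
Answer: 90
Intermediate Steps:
b(N) = -N*(-8 + N)/2 (b(N) = -N*(N - 8)/2 = -N*(-8 + N)/2)
U = 0 (U = -1/3*0 = 0)
H(V, q) = V*q (H(V, q) = V*(0 + q) = V*q)
-H(b(3), -12) = -(1/2)*3*(8 - 1*3)*(-12) = -(1/2)*3*(8 - 3)*(-12) = -(1/2)*3*5*(-12) = -15*(-12)/2 = -1*(-90) = 90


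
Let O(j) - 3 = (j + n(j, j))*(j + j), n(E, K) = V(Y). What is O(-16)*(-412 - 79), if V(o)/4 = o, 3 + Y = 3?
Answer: -252865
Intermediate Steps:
Y = 0 (Y = -3 + 3 = 0)
V(o) = 4*o
n(E, K) = 0 (n(E, K) = 4*0 = 0)
O(j) = 3 + 2*j² (O(j) = 3 + (j + 0)*(j + j) = 3 + j*(2*j) = 3 + 2*j²)
O(-16)*(-412 - 79) = (3 + 2*(-16)²)*(-412 - 79) = (3 + 2*256)*(-491) = (3 + 512)*(-491) = 515*(-491) = -252865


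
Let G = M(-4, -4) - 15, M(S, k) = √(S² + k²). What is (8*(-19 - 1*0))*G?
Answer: 2280 - 608*√2 ≈ 1420.2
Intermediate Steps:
G = -15 + 4*√2 (G = √((-4)² + (-4)²) - 15 = √(16 + 16) - 15 = √32 - 15 = 4*√2 - 15 = -15 + 4*√2 ≈ -9.3431)
(8*(-19 - 1*0))*G = (8*(-19 - 1*0))*(-15 + 4*√2) = (8*(-19 + 0))*(-15 + 4*√2) = (8*(-19))*(-15 + 4*√2) = -152*(-15 + 4*√2) = 2280 - 608*√2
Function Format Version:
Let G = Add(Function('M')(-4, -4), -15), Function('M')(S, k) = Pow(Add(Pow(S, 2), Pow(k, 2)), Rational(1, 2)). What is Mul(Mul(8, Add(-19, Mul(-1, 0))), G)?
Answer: Add(2280, Mul(-608, Pow(2, Rational(1, 2)))) ≈ 1420.2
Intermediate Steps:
G = Add(-15, Mul(4, Pow(2, Rational(1, 2)))) (G = Add(Pow(Add(Pow(-4, 2), Pow(-4, 2)), Rational(1, 2)), -15) = Add(Pow(Add(16, 16), Rational(1, 2)), -15) = Add(Pow(32, Rational(1, 2)), -15) = Add(Mul(4, Pow(2, Rational(1, 2))), -15) = Add(-15, Mul(4, Pow(2, Rational(1, 2)))) ≈ -9.3431)
Mul(Mul(8, Add(-19, Mul(-1, 0))), G) = Mul(Mul(8, Add(-19, Mul(-1, 0))), Add(-15, Mul(4, Pow(2, Rational(1, 2))))) = Mul(Mul(8, Add(-19, 0)), Add(-15, Mul(4, Pow(2, Rational(1, 2))))) = Mul(Mul(8, -19), Add(-15, Mul(4, Pow(2, Rational(1, 2))))) = Mul(-152, Add(-15, Mul(4, Pow(2, Rational(1, 2))))) = Add(2280, Mul(-608, Pow(2, Rational(1, 2))))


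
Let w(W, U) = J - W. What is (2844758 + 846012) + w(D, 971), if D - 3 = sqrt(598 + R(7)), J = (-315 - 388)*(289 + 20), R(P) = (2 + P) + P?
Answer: 3473540 - sqrt(614) ≈ 3.4735e+6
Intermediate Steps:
R(P) = 2 + 2*P
J = -217227 (J = -703*309 = -217227)
D = 3 + sqrt(614) (D = 3 + sqrt(598 + (2 + 2*7)) = 3 + sqrt(598 + (2 + 14)) = 3 + sqrt(598 + 16) = 3 + sqrt(614) ≈ 27.779)
w(W, U) = -217227 - W
(2844758 + 846012) + w(D, 971) = (2844758 + 846012) + (-217227 - (3 + sqrt(614))) = 3690770 + (-217227 + (-3 - sqrt(614))) = 3690770 + (-217230 - sqrt(614)) = 3473540 - sqrt(614)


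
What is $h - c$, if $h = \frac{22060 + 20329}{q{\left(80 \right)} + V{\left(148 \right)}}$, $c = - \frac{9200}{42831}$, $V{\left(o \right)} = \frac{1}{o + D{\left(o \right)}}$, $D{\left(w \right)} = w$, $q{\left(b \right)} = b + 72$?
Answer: $\frac{537820660264}{1927095183} \approx 279.08$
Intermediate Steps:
$q{\left(b \right)} = 72 + b$
$V{\left(o \right)} = \frac{1}{2 o}$ ($V{\left(o \right)} = \frac{1}{o + o} = \frac{1}{2 o}$)
$c = - \frac{9200}{42831}$ ($c = \left(-9200\right) \frac{1}{42831} = - \frac{9200}{42831} \approx -0.2148$)
$h = \frac{12547144}{44993}$ ($h = \frac{22060 + 20329}{\left(72 + 80\right) + \frac{1}{2 \cdot 148}} = \frac{42389}{152 + \frac{1}{2} \cdot \frac{1}{148}} = \frac{42389}{152 + \frac{1}{296}} = \frac{42389}{\frac{44993}{296}} = 42389 \cdot \frac{296}{44993} = \frac{12547144}{44993} \approx 278.87$)
$h - c = \frac{12547144}{44993} - - \frac{9200}{42831} = \frac{12547144}{44993} + \frac{9200}{42831} = \frac{537820660264}{1927095183}$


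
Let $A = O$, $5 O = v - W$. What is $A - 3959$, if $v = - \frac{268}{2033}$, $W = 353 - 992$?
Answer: $- \frac{38944416}{10165} \approx -3831.2$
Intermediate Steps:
$W = -639$ ($W = 353 - 992 = -639$)
$v = - \frac{268}{2033}$ ($v = \left(-268\right) \frac{1}{2033} = - \frac{268}{2033} \approx -0.13182$)
$O = \frac{1298819}{10165}$ ($O = \frac{- \frac{268}{2033} - -639}{5} = \frac{- \frac{268}{2033} + 639}{5} = \frac{1}{5} \cdot \frac{1298819}{2033} = \frac{1298819}{10165} \approx 127.77$)
$A = \frac{1298819}{10165} \approx 127.77$
$A - 3959 = \frac{1298819}{10165} - 3959 = - \frac{38944416}{10165}$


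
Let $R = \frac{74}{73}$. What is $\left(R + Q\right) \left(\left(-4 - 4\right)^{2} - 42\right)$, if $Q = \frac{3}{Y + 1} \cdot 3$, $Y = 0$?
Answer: $\frac{16082}{73} \approx 220.3$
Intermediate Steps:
$Q = 9$ ($Q = \frac{3}{0 + 1} \cdot 3 = \frac{3}{1} \cdot 3 = 3 \cdot 1 \cdot 3 = 3 \cdot 3 = 9$)
$R = \frac{74}{73}$ ($R = 74 \cdot \frac{1}{73} = \frac{74}{73} \approx 1.0137$)
$\left(R + Q\right) \left(\left(-4 - 4\right)^{2} - 42\right) = \left(\frac{74}{73} + 9\right) \left(\left(-4 - 4\right)^{2} - 42\right) = \frac{731 \left(\left(-8\right)^{2} - 42\right)}{73} = \frac{731 \left(64 - 42\right)}{73} = \frac{731}{73} \cdot 22 = \frac{16082}{73}$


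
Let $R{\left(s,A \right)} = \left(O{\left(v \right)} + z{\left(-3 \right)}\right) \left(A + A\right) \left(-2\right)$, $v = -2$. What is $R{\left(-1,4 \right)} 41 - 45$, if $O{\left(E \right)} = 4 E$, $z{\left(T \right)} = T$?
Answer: $7171$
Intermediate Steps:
$R{\left(s,A \right)} = 44 A$ ($R{\left(s,A \right)} = \left(4 \left(-2\right) - 3\right) \left(A + A\right) \left(-2\right) = \left(-8 - 3\right) 2 A \left(-2\right) = - 11 \cdot 2 A \left(-2\right) = - 22 A \left(-2\right) = 44 A$)
$R{\left(-1,4 \right)} 41 - 45 = 44 \cdot 4 \cdot 41 - 45 = 176 \cdot 41 - 45 = 7216 - 45 = 7171$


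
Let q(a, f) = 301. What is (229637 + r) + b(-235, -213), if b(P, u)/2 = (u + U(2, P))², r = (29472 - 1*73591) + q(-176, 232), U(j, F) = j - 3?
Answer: 277411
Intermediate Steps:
U(j, F) = -3 + j
r = -43818 (r = (29472 - 1*73591) + 301 = (29472 - 73591) + 301 = -44119 + 301 = -43818)
b(P, u) = 2*(-1 + u)² (b(P, u) = 2*(u + (-3 + 2))² = 2*(u - 1)² = 2*(-1 + u)²)
(229637 + r) + b(-235, -213) = (229637 - 43818) + 2*(-1 - 213)² = 185819 + 2*(-214)² = 185819 + 2*45796 = 185819 + 91592 = 277411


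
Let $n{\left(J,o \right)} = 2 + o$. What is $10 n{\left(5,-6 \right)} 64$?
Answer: $-2560$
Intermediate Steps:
$10 n{\left(5,-6 \right)} 64 = 10 \left(2 - 6\right) 64 = 10 \left(-4\right) 64 = \left(-40\right) 64 = -2560$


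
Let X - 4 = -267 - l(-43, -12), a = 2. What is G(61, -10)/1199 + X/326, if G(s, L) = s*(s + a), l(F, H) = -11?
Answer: 475335/195437 ≈ 2.4322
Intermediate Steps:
X = -252 (X = 4 + (-267 - 1*(-11)) = 4 + (-267 + 11) = 4 - 256 = -252)
G(s, L) = s*(2 + s) (G(s, L) = s*(s + 2) = s*(2 + s))
G(61, -10)/1199 + X/326 = (61*(2 + 61))/1199 - 252/326 = (61*63)*(1/1199) - 252*1/326 = 3843*(1/1199) - 126/163 = 3843/1199 - 126/163 = 475335/195437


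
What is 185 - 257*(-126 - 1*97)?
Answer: 57496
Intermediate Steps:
185 - 257*(-126 - 1*97) = 185 - 257*(-126 - 97) = 185 - 257*(-223) = 185 + 57311 = 57496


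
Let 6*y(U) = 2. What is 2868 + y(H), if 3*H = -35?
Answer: 8605/3 ≈ 2868.3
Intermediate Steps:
H = -35/3 (H = (1/3)*(-35) = -35/3 ≈ -11.667)
y(U) = 1/3 (y(U) = (1/6)*2 = 1/3)
2868 + y(H) = 2868 + 1/3 = 8605/3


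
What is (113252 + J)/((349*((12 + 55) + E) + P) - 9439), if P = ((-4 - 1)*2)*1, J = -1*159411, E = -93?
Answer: 46159/18523 ≈ 2.4920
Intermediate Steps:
J = -159411
P = -10 (P = -5*2*1 = -10*1 = -10)
(113252 + J)/((349*((12 + 55) + E) + P) - 9439) = (113252 - 159411)/((349*((12 + 55) - 93) - 10) - 9439) = -46159/((349*(67 - 93) - 10) - 9439) = -46159/((349*(-26) - 10) - 9439) = -46159/((-9074 - 10) - 9439) = -46159/(-9084 - 9439) = -46159/(-18523) = -46159*(-1/18523) = 46159/18523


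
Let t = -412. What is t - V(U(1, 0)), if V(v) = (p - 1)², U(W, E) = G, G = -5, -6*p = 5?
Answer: -14953/36 ≈ -415.36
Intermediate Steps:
p = -⅚ (p = -⅙*5 = -⅚ ≈ -0.83333)
U(W, E) = -5
V(v) = 121/36 (V(v) = (-⅚ - 1)² = (-11/6)² = 121/36)
t - V(U(1, 0)) = -412 - 1*121/36 = -412 - 121/36 = -14953/36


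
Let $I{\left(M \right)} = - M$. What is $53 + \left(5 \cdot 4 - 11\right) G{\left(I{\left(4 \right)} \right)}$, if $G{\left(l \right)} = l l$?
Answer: $197$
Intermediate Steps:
$G{\left(l \right)} = l^{2}$
$53 + \left(5 \cdot 4 - 11\right) G{\left(I{\left(4 \right)} \right)} = 53 + \left(5 \cdot 4 - 11\right) \left(\left(-1\right) 4\right)^{2} = 53 + \left(20 - 11\right) \left(-4\right)^{2} = 53 + 9 \cdot 16 = 53 + 144 = 197$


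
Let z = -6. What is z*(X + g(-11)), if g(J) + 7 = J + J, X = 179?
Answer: -900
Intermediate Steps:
g(J) = -7 + 2*J (g(J) = -7 + (J + J) = -7 + 2*J)
z*(X + g(-11)) = -6*(179 + (-7 + 2*(-11))) = -6*(179 + (-7 - 22)) = -6*(179 - 29) = -6*150 = -900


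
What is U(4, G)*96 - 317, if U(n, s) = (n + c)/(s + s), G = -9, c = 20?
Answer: -445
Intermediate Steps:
U(n, s) = (20 + n)/(2*s) (U(n, s) = (n + 20)/(s + s) = (20 + n)/((2*s)) = (20 + n)*(1/(2*s)) = (20 + n)/(2*s))
U(4, G)*96 - 317 = ((½)*(20 + 4)/(-9))*96 - 317 = ((½)*(-⅑)*24)*96 - 317 = -4/3*96 - 317 = -128 - 317 = -445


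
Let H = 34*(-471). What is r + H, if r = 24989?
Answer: 8975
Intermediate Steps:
H = -16014
r + H = 24989 - 16014 = 8975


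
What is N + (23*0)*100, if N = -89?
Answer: -89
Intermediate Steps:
N + (23*0)*100 = -89 + (23*0)*100 = -89 + 0*100 = -89 + 0 = -89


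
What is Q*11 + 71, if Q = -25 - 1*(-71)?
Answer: 577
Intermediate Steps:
Q = 46 (Q = -25 + 71 = 46)
Q*11 + 71 = 46*11 + 71 = 506 + 71 = 577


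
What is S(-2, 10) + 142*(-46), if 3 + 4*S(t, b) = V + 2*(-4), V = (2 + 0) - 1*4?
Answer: -26141/4 ≈ -6535.3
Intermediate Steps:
V = -2 (V = 2 - 4 = -2)
S(t, b) = -13/4 (S(t, b) = -¾ + (-2 + 2*(-4))/4 = -¾ + (-2 - 8)/4 = -¾ + (¼)*(-10) = -¾ - 5/2 = -13/4)
S(-2, 10) + 142*(-46) = -13/4 + 142*(-46) = -13/4 - 6532 = -26141/4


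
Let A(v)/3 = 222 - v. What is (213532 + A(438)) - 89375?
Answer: 123509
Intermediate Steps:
A(v) = 666 - 3*v (A(v) = 3*(222 - v) = 666 - 3*v)
(213532 + A(438)) - 89375 = (213532 + (666 - 3*438)) - 89375 = (213532 + (666 - 1314)) - 89375 = (213532 - 648) - 89375 = 212884 - 89375 = 123509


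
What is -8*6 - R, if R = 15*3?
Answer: -93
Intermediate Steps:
R = 45
-8*6 - R = -8*6 - 1*45 = -48 - 45 = -93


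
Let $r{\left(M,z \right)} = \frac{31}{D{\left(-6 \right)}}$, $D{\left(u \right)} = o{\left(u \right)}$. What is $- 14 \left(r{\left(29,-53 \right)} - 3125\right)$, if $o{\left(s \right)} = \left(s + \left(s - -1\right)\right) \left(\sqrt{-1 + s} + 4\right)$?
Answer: $\frac{11070486}{253} - \frac{434 i \sqrt{7}}{253} \approx 43757.0 - 4.5386 i$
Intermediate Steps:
$o{\left(s \right)} = \left(1 + 2 s\right) \left(4 + \sqrt{-1 + s}\right)$ ($o{\left(s \right)} = \left(s + \left(s + 1\right)\right) \left(4 + \sqrt{-1 + s}\right) = \left(s + \left(1 + s\right)\right) \left(4 + \sqrt{-1 + s}\right) = \left(1 + 2 s\right) \left(4 + \sqrt{-1 + s}\right)$)
$D{\left(u \right)} = 4 + \sqrt{-1 + u} + 8 u + 2 u \sqrt{-1 + u}$
$r{\left(M,z \right)} = \frac{31}{-44 - 11 i \sqrt{7}}$ ($r{\left(M,z \right)} = \frac{31}{4 + \sqrt{-1 - 6} + 8 \left(-6\right) + 2 \left(-6\right) \sqrt{-1 - 6}} = \frac{31}{4 + \sqrt{-7} - 48 + 2 \left(-6\right) \sqrt{-7}} = \frac{31}{4 + i \sqrt{7} - 48 + 2 \left(-6\right) i \sqrt{7}} = \frac{31}{4 + i \sqrt{7} - 48 - 12 i \sqrt{7}} = \frac{31}{-44 - 11 i \sqrt{7}}$)
$- 14 \left(r{\left(29,-53 \right)} - 3125\right) = - 14 \left(\left(- \frac{124}{253} + \frac{31 i \sqrt{7}}{253}\right) - 3125\right) = - 14 \left(- \frac{790749}{253} + \frac{31 i \sqrt{7}}{253}\right) = \frac{11070486}{253} - \frac{434 i \sqrt{7}}{253}$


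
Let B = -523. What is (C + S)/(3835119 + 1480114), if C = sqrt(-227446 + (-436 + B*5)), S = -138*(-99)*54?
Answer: 67068/483203 + I*sqrt(230497)/5315233 ≈ 0.1388 + 9.0325e-5*I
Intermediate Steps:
S = 737748 (S = 13662*54 = 737748)
C = I*sqrt(230497) (C = sqrt(-227446 + (-436 - 523*5)) = sqrt(-227446 + (-436 - 2615)) = sqrt(-227446 - 3051) = sqrt(-230497) = I*sqrt(230497) ≈ 480.1*I)
(C + S)/(3835119 + 1480114) = (I*sqrt(230497) + 737748)/(3835119 + 1480114) = (737748 + I*sqrt(230497))/5315233 = (737748 + I*sqrt(230497))*(1/5315233) = 67068/483203 + I*sqrt(230497)/5315233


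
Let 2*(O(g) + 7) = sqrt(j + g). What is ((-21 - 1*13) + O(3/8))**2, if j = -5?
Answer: (328 - I*sqrt(74))**2/64 ≈ 1679.8 - 88.174*I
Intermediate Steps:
O(g) = -7 + sqrt(-5 + g)/2
((-21 - 1*13) + O(3/8))**2 = ((-21 - 1*13) + (-7 + sqrt(-5 + 3/8)/2))**2 = ((-21 - 13) + (-7 + sqrt(-5 + 3*(1/8))/2))**2 = (-34 + (-7 + sqrt(-5 + 3/8)/2))**2 = (-34 + (-7 + sqrt(-37/8)/2))**2 = (-34 + (-7 + (I*sqrt(74)/4)/2))**2 = (-34 + (-7 + I*sqrt(74)/8))**2 = (-41 + I*sqrt(74)/8)**2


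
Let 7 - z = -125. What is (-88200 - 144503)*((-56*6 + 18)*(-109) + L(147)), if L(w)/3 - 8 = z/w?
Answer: -395535993438/49 ≈ -8.0722e+9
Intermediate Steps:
z = 132 (z = 7 - 1*(-125) = 7 + 125 = 132)
L(w) = 24 + 396/w (L(w) = 24 + 3*(132/w) = 24 + 396/w)
(-88200 - 144503)*((-56*6 + 18)*(-109) + L(147)) = (-88200 - 144503)*((-56*6 + 18)*(-109) + (24 + 396/147)) = -232703*((-336 + 18)*(-109) + (24 + 396*(1/147))) = -232703*(-318*(-109) + (24 + 132/49)) = -232703*(34662 + 1308/49) = -232703*1699746/49 = -395535993438/49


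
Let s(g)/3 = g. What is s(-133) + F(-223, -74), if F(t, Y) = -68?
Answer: -467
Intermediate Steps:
s(g) = 3*g
s(-133) + F(-223, -74) = 3*(-133) - 68 = -399 - 68 = -467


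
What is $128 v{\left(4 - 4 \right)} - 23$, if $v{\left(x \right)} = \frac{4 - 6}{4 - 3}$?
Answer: $-279$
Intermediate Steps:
$v{\left(x \right)} = -2$ ($v{\left(x \right)} = - \frac{2}{1} = \left(-2\right) 1 = -2$)
$128 v{\left(4 - 4 \right)} - 23 = 128 \left(-2\right) - 23 = -256 - 23 = -279$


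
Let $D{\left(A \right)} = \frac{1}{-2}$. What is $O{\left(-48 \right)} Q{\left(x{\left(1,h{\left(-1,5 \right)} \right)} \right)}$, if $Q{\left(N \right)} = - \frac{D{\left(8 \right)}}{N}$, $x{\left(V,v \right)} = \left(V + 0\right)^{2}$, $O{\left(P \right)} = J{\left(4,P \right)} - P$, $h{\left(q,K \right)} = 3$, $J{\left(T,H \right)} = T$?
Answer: $26$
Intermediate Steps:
$D{\left(A \right)} = - \frac{1}{2}$
$O{\left(P \right)} = 4 - P$
$x{\left(V,v \right)} = V^{2}$
$Q{\left(N \right)} = \frac{1}{2 N}$ ($Q{\left(N \right)} = - \frac{-1}{2 N} = \frac{1}{2 N}$)
$O{\left(-48 \right)} Q{\left(x{\left(1,h{\left(-1,5 \right)} \right)} \right)} = \left(4 - -48\right) \frac{1}{2 \cdot 1^{2}} = \left(4 + 48\right) \frac{1}{2 \cdot 1} = 52 \cdot \frac{1}{2} \cdot 1 = 52 \cdot \frac{1}{2} = 26$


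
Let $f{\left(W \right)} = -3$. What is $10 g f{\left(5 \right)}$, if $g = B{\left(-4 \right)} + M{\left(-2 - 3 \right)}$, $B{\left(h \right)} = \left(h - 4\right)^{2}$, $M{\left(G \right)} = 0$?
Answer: $-1920$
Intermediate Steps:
$B{\left(h \right)} = \left(-4 + h\right)^{2}$
$g = 64$ ($g = \left(-4 - 4\right)^{2} + 0 = \left(-8\right)^{2} + 0 = 64 + 0 = 64$)
$10 g f{\left(5 \right)} = 10 \cdot 64 \left(-3\right) = 640 \left(-3\right) = -1920$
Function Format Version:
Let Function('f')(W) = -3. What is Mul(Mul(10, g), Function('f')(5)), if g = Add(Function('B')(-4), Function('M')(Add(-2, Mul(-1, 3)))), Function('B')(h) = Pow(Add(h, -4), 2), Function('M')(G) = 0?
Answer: -1920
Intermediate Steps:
Function('B')(h) = Pow(Add(-4, h), 2)
g = 64 (g = Add(Pow(Add(-4, -4), 2), 0) = Add(Pow(-8, 2), 0) = Add(64, 0) = 64)
Mul(Mul(10, g), Function('f')(5)) = Mul(Mul(10, 64), -3) = Mul(640, -3) = -1920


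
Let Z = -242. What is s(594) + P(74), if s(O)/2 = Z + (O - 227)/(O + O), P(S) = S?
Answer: -243173/594 ≈ -409.38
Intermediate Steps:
s(O) = -484 + (-227 + O)/O (s(O) = 2*(-242 + (O - 227)/(O + O)) = 2*(-242 + (-227 + O)/((2*O))) = 2*(-242 + (-227 + O)*(1/(2*O))) = 2*(-242 + (-227 + O)/(2*O)) = -484 + (-227 + O)/O)
s(594) + P(74) = (-483 - 227/594) + 74 = -287129/594 + 74 = -243173/594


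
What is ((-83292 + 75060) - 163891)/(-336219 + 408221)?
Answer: -24589/10286 ≈ -2.3905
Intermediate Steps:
((-83292 + 75060) - 163891)/(-336219 + 408221) = (-8232 - 163891)/72002 = -172123*1/72002 = -24589/10286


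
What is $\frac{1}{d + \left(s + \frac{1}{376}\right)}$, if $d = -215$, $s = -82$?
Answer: $- \frac{376}{111671} \approx -0.003367$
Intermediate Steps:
$\frac{1}{d + \left(s + \frac{1}{376}\right)} = \frac{1}{-215 - \left(82 - \frac{1}{376}\right)} = \frac{1}{-215 + \left(-82 + \frac{1}{376}\right)} = \frac{1}{-215 - \frac{30831}{376}} = \frac{1}{- \frac{111671}{376}} = - \frac{376}{111671}$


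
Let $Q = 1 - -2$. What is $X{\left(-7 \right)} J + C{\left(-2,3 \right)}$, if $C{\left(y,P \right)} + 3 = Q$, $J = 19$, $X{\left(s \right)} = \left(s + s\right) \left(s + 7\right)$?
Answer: $0$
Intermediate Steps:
$X{\left(s \right)} = 2 s \left(7 + s\right)$
$Q = 3$ ($Q = 1 + 2 = 3$)
$C{\left(y,P \right)} = 0$ ($C{\left(y,P \right)} = -3 + 3 = 0$)
$X{\left(-7 \right)} J + C{\left(-2,3 \right)} = 2 \left(-7\right) \left(7 - 7\right) 19 + 0 = 2 \left(-7\right) 0 \cdot 19 + 0 = 0 \cdot 19 + 0 = 0 + 0 = 0$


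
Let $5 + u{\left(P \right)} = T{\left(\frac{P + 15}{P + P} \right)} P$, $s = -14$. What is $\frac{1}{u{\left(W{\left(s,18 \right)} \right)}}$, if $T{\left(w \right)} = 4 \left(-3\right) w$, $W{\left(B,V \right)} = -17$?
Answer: $\frac{1}{7} \approx 0.14286$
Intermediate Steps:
$T{\left(w \right)} = - 12 w$
$u{\left(P \right)} = -95 - 6 P$ ($u{\left(P \right)} = -5 + - 12 \frac{P + 15}{P + P} P = -5 + - 12 \frac{15 + P}{2 P} P = -5 + - \frac{6 \left(15 + P\right)}{P} P = -5 - \left(90 + 6 P\right) = -95 - 6 P$)
$\frac{1}{u{\left(W{\left(s,18 \right)} \right)}} = \frac{1}{-95 - -102} = \frac{1}{-95 + 102} = \frac{1}{7}$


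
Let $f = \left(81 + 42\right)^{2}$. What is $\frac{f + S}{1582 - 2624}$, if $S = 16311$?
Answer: $- \frac{15720}{521} \approx -30.173$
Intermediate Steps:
$f = 15129$ ($f = 123^{2} = 15129$)
$\frac{f + S}{1582 - 2624} = \frac{15129 + 16311}{1582 - 2624} = \frac{31440}{-1042} = 31440 \left(- \frac{1}{1042}\right) = - \frac{15720}{521}$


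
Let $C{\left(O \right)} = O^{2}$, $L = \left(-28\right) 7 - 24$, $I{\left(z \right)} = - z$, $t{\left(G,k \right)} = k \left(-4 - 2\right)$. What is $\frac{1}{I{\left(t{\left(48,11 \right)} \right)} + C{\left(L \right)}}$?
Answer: $\frac{1}{48466} \approx 2.0633 \cdot 10^{-5}$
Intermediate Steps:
$t{\left(G,k \right)} = - 6 k$ ($t{\left(G,k \right)} = k \left(-6\right) = - 6 k$)
$L = -220$ ($L = -196 - 24 = -220$)
$\frac{1}{I{\left(t{\left(48,11 \right)} \right)} + C{\left(L \right)}} = \frac{1}{- \left(-6\right) 11 + \left(-220\right)^{2}} = \frac{1}{\left(-1\right) \left(-66\right) + 48400} = \frac{1}{66 + 48400} = \frac{1}{48466}$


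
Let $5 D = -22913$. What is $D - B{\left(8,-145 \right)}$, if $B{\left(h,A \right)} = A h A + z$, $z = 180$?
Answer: $- \frac{864813}{5} \approx -1.7296 \cdot 10^{5}$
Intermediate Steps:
$D = - \frac{22913}{5}$ ($D = \frac{1}{5} \left(-22913\right) = - \frac{22913}{5} \approx -4582.6$)
$B{\left(h,A \right)} = 180 + h A^{2}$ ($B{\left(h,A \right)} = A h A + 180 = h A^{2} + 180 = 180 + h A^{2}$)
$D - B{\left(8,-145 \right)} = - \frac{22913}{5} - \left(180 + 8 \left(-145\right)^{2}\right) = - \frac{22913}{5} - \left(180 + 8 \cdot 21025\right) = - \frac{22913}{5} - \left(180 + 168200\right) = - \frac{22913}{5} - 168380 = - \frac{864813}{5}$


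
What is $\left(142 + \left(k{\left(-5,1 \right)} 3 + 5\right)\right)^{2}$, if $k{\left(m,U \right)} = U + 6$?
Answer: $28224$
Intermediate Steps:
$k{\left(m,U \right)} = 6 + U$
$\left(142 + \left(k{\left(-5,1 \right)} 3 + 5\right)\right)^{2} = \left(142 + \left(\left(6 + 1\right) 3 + 5\right)\right)^{2} = \left(142 + \left(7 \cdot 3 + 5\right)\right)^{2} = \left(142 + \left(21 + 5\right)\right)^{2} = \left(142 + 26\right)^{2} = 168^{2} = 28224$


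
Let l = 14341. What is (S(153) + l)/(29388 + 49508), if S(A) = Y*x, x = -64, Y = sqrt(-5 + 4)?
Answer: 14341/78896 - 4*I/4931 ≈ 0.18177 - 0.00081119*I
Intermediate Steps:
Y = I (Y = sqrt(-1) = I ≈ 1.0*I)
S(A) = -64*I (S(A) = I*(-64) = -64*I)
(S(153) + l)/(29388 + 49508) = (-64*I + 14341)/(29388 + 49508) = (14341 - 64*I)/78896 = (14341 - 64*I)*(1/78896) = 14341/78896 - 4*I/4931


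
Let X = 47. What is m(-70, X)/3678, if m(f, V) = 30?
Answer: 5/613 ≈ 0.0081566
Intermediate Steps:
m(-70, X)/3678 = 30/3678 = 30*(1/3678) = 5/613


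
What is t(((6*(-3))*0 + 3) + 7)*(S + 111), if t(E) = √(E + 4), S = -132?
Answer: -21*√14 ≈ -78.575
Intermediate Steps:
t(E) = √(4 + E)
t(((6*(-3))*0 + 3) + 7)*(S + 111) = √(4 + (((6*(-3))*0 + 3) + 7))*(-132 + 111) = √(4 + ((-18*0 + 3) + 7))*(-21) = √(4 + ((0 + 3) + 7))*(-21) = √(4 + (3 + 7))*(-21) = √(4 + 10)*(-21) = √14*(-21) = -21*√14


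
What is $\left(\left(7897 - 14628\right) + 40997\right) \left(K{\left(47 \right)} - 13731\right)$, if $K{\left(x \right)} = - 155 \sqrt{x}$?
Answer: $-470506446 - 5311230 \sqrt{47} \approx -5.0692 \cdot 10^{8}$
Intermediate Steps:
$\left(\left(7897 - 14628\right) + 40997\right) \left(K{\left(47 \right)} - 13731\right) = \left(\left(7897 - 14628\right) + 40997\right) \left(- 155 \sqrt{47} - 13731\right) = \left(-6731 + 40997\right) \left(-13731 - 155 \sqrt{47}\right) = 34266 \left(-13731 - 155 \sqrt{47}\right) = -470506446 - 5311230 \sqrt{47}$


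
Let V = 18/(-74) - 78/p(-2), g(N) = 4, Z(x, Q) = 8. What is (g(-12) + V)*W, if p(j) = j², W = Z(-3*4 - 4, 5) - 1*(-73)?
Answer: -94365/74 ≈ -1275.2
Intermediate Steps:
W = 81 (W = 8 - 1*(-73) = 8 + 73 = 81)
V = -1461/74 (V = 18/(-74) - 78/((-2)²) = 18*(-1/74) - 78/4 = -9/37 - 78*¼ = -9/37 - 39/2 = -1461/74 ≈ -19.743)
(g(-12) + V)*W = (4 - 1461/74)*81 = -1165/74*81 = -94365/74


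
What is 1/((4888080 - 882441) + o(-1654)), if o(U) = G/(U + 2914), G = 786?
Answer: 210/841184321 ≈ 2.4965e-7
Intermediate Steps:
o(U) = 786/(2914 + U) (o(U) = 786/(U + 2914) = 786/(2914 + U))
1/((4888080 - 882441) + o(-1654)) = 1/((4888080 - 882441) + 786/(2914 - 1654)) = 1/(4005639 + 786/1260) = 1/(4005639 + 786*(1/1260)) = 1/(4005639 + 131/210) = 1/(841184321/210) = 210/841184321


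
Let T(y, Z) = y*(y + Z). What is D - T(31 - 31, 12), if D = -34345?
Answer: -34345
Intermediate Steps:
T(y, Z) = y*(Z + y)
D - T(31 - 31, 12) = -34345 - (31 - 31)*(12 + (31 - 31)) = -34345 - 0*(12 + 0) = -34345 - 0*12 = -34345 - 1*0 = -34345 + 0 = -34345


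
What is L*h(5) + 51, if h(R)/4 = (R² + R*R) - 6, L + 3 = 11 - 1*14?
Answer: -1005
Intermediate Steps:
L = -6 (L = -3 + (11 - 1*14) = -3 + (11 - 14) = -3 - 3 = -6)
h(R) = -24 + 8*R² (h(R) = 4*((R² + R*R) - 6) = 4*((R² + R²) - 6) = 4*(2*R² - 6) = 4*(-6 + 2*R²) = -24 + 8*R²)
L*h(5) + 51 = -6*(-24 + 8*5²) + 51 = -6*(-24 + 8*25) + 51 = -6*(-24 + 200) + 51 = -6*176 + 51 = -1056 + 51 = -1005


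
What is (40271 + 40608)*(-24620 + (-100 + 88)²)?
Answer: -1979594404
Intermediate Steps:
(40271 + 40608)*(-24620 + (-100 + 88)²) = 80879*(-24620 + (-12)²) = 80879*(-24620 + 144) = 80879*(-24476) = -1979594404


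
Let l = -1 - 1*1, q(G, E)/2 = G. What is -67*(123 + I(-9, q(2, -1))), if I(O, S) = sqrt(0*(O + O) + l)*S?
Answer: -8241 - 268*I*sqrt(2) ≈ -8241.0 - 379.01*I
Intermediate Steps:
q(G, E) = 2*G
l = -2 (l = -1 - 1 = -2)
I(O, S) = I*S*sqrt(2) (I(O, S) = sqrt(0*(O + O) - 2)*S = sqrt(0*(2*O) - 2)*S = sqrt(0 - 2)*S = sqrt(-2)*S = (I*sqrt(2))*S = I*S*sqrt(2))
-67*(123 + I(-9, q(2, -1))) = -67*(123 + I*(2*2)*sqrt(2)) = -67*(123 + I*4*sqrt(2)) = -67*(123 + 4*I*sqrt(2)) = -8241 - 268*I*sqrt(2)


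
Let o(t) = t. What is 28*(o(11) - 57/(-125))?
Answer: 40096/125 ≈ 320.77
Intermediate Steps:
28*(o(11) - 57/(-125)) = 28*(11 - 57/(-125)) = 28*(11 - 57*(-1/125)) = 28*(11 + 57/125) = 28*(1432/125) = 40096/125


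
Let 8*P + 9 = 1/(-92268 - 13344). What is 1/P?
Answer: -844896/950509 ≈ -0.88889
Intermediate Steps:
P = -950509/844896 (P = -9/8 + 1/(8*(-92268 - 13344)) = -9/8 + (1/8)/(-105612) = -9/8 + (1/8)*(-1/105612) = -9/8 - 1/844896 = -950509/844896 ≈ -1.1250)
1/P = 1/(-950509/844896) = -844896/950509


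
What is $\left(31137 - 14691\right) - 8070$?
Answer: $8376$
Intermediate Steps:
$\left(31137 - 14691\right) - 8070 = 16446 - 8070 = 8376$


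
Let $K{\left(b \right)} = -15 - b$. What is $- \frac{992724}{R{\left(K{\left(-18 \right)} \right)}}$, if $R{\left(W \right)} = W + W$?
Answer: $-165454$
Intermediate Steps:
$R{\left(W \right)} = 2 W$
$- \frac{992724}{R{\left(K{\left(-18 \right)} \right)}} = - \frac{992724}{2 \left(-15 - -18\right)} = - \frac{992724}{2 \left(-15 + 18\right)} = - \frac{992724}{2 \cdot 3} = - \frac{992724}{6} = \left(-992724\right) \frac{1}{6} = -165454$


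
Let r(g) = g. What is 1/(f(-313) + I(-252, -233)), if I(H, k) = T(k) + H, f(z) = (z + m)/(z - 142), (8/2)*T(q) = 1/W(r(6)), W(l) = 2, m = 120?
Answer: -3640/915281 ≈ -0.0039769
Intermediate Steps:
T(q) = ⅛ (T(q) = (¼)/2 = (¼)*(½) = ⅛)
f(z) = (120 + z)/(-142 + z) (f(z) = (z + 120)/(z - 142) = (120 + z)/(-142 + z))
I(H, k) = ⅛ + H
1/(f(-313) + I(-252, -233)) = 1/((120 - 313)/(-142 - 313) + (⅛ - 252)) = 1/(-193/(-455) - 2015/8) = 1/(-1/455*(-193) - 2015/8) = 1/(193/455 - 2015/8) = 1/(-915281/3640) = -3640/915281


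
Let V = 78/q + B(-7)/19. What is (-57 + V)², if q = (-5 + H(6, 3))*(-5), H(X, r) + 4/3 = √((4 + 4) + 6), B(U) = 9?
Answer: 1388940361992/498405625 - 1653176304*√14/26231875 ≈ 2551.0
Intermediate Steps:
H(X, r) = -4/3 + √14 (H(X, r) = -4/3 + √((4 + 4) + 6) = -4/3 + √(8 + 6) = -4/3 + √14)
q = 95/3 - 5*√14 (q = (-5 + (-4/3 + √14))*(-5) = (-19/3 + √14)*(-5) = 95/3 - 5*√14 ≈ 12.958)
V = 9/19 + 78/(95/3 - 5*√14) (V = 78/(95/3 - 5*√14) + 9/19 = 9/19 + 78/(95/3 - 5*√14) ≈ 6.4930)
(-57 + V)² = (-57 + (95049/22325 + 702*√14/1175))² = (-1177476/22325 + 702*√14/1175)²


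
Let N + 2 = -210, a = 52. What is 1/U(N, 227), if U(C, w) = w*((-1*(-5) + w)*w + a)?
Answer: 1/11966532 ≈ 8.3566e-8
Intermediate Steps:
N = -212 (N = -2 - 210 = -212)
U(C, w) = w*(52 + w*(5 + w)) (U(C, w) = w*((-1*(-5) + w)*w + 52) = w*((5 + w)*w + 52) = w*(w*(5 + w) + 52) = w*(52 + w*(5 + w)))
1/U(N, 227) = 1/(227*(52 + 227**2 + 5*227)) = 1/(227*(52 + 51529 + 1135)) = 1/(227*52716) = 1/11966532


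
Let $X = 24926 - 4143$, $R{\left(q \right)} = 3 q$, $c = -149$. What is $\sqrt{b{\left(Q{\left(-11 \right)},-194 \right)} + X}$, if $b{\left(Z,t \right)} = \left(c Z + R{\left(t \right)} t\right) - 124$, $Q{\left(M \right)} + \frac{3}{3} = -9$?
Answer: $\sqrt{135057} \approx 367.5$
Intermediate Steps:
$Q{\left(M \right)} = -10$ ($Q{\left(M \right)} = -1 - 9 = -10$)
$b{\left(Z,t \right)} = -124 - 149 Z + 3 t^{2}$ ($b{\left(Z,t \right)} = \left(- 149 Z + 3 t t\right) - 124 = \left(- 149 Z + 3 t^{2}\right) - 124 = -124 - 149 Z + 3 t^{2}$)
$X = 20783$
$\sqrt{b{\left(Q{\left(-11 \right)},-194 \right)} + X} = \sqrt{\left(-124 - -1490 + 3 \left(-194\right)^{2}\right) + 20783} = \sqrt{\left(-124 + 1490 + 3 \cdot 37636\right) + 20783} = \sqrt{\left(-124 + 1490 + 112908\right) + 20783} = \sqrt{114274 + 20783} = \sqrt{135057}$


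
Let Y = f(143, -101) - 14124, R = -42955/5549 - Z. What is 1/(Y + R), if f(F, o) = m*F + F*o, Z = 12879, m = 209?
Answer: -5549/64183846 ≈ -8.6455e-5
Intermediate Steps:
f(F, o) = 209*F + F*o
R = -71508526/5549 (R = -42955/5549 - 1*12879 = -42955*1/5549 - 12879 = -42955/5549 - 12879 = -71508526/5549 ≈ -12887.)
Y = 1320 (Y = 143*(209 - 101) - 14124 = 143*108 - 14124 = 15444 - 14124 = 1320)
1/(Y + R) = 1/(1320 - 71508526/5549) = 1/(-64183846/5549) = -5549/64183846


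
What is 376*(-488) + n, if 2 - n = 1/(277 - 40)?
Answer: -43486183/237 ≈ -1.8349e+5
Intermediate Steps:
n = 473/237 (n = 2 - 1/(277 - 40) = 2 - 1/237 = 473/237 ≈ 1.9958)
376*(-488) + n = 376*(-488) + 473/237 = -183488 + 473/237 = -43486183/237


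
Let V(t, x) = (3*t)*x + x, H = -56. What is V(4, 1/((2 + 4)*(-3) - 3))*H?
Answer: 104/3 ≈ 34.667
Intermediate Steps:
V(t, x) = x + 3*t*x (V(t, x) = 3*t*x + x = x + 3*t*x)
V(4, 1/((2 + 4)*(-3) - 3))*H = ((1 + 3*4)/((2 + 4)*(-3) - 3))*(-56) = ((1 + 12)/(6*(-3) - 3))*(-56) = (13/(-18 - 3))*(-56) = (13/(-21))*(-56) = -1/21*13*(-56) = -13/21*(-56) = 104/3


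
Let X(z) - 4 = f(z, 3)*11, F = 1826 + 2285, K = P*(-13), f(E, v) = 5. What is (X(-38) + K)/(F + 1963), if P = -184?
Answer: 2451/6074 ≈ 0.40352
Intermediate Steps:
K = 2392 (K = -184*(-13) = 2392)
F = 4111
X(z) = 59 (X(z) = 4 + 5*11 = 4 + 55 = 59)
(X(-38) + K)/(F + 1963) = (59 + 2392)/(4111 + 1963) = 2451/6074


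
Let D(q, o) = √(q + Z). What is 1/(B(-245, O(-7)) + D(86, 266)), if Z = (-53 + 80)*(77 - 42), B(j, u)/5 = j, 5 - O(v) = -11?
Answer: -1225/1499594 - √1031/1499594 ≈ -0.00083830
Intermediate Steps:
O(v) = 16 (O(v) = 5 - 1*(-11) = 5 + 11 = 16)
B(j, u) = 5*j
Z = 945 (Z = 27*35 = 945)
D(q, o) = √(945 + q) (D(q, o) = √(q + 945) = √(945 + q))
1/(B(-245, O(-7)) + D(86, 266)) = 1/(5*(-245) + √(945 + 86)) = 1/(-1225 + √1031)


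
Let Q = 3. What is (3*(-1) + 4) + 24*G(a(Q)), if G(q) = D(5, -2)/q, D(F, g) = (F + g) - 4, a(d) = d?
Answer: -7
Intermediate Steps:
D(F, g) = -4 + F + g
G(q) = -1/q (G(q) = (-4 + 5 - 2)/q = -1/q)
(3*(-1) + 4) + 24*G(a(Q)) = (3*(-1) + 4) + 24*(-1/3) = (-3 + 4) + 24*(-1*1/3) = 1 + 24*(-1/3) = 1 - 8 = -7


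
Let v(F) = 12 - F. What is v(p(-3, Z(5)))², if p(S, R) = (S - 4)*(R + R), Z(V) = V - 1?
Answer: 4624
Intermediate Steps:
Z(V) = -1 + V
p(S, R) = 2*R*(-4 + S) (p(S, R) = (-4 + S)*(2*R) = 2*R*(-4 + S))
v(p(-3, Z(5)))² = (12 - 2*(-1 + 5)*(-4 - 3))² = (12 - 2*4*(-7))² = (12 - 1*(-56))² = (12 + 56)² = 68² = 4624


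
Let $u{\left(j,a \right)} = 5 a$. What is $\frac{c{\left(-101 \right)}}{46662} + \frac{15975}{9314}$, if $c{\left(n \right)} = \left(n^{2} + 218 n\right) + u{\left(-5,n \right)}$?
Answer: $\frac{3122071}{2151534} \approx 1.4511$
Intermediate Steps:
$c{\left(n \right)} = n^{2} + 223 n$ ($c{\left(n \right)} = \left(n^{2} + 218 n\right) + 5 n = n^{2} + 223 n$)
$\frac{c{\left(-101 \right)}}{46662} + \frac{15975}{9314} = \frac{\left(-101\right) \left(223 - 101\right)}{46662} + \frac{15975}{9314} = \left(-101\right) 122 \cdot \frac{1}{46662} + 15975 \cdot \frac{1}{9314} = \left(-12322\right) \frac{1}{46662} + \frac{15975}{9314} = - \frac{61}{231} + \frac{15975}{9314} = \frac{3122071}{2151534}$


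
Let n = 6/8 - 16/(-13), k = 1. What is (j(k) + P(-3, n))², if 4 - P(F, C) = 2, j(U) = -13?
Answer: 121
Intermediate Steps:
n = 103/52 (n = 6*(⅛) - 16*(-1/13) = ¾ + 16/13 = 103/52 ≈ 1.9808)
P(F, C) = 2 (P(F, C) = 4 - 1*2 = 4 - 2 = 2)
(j(k) + P(-3, n))² = (-13 + 2)² = (-11)² = 121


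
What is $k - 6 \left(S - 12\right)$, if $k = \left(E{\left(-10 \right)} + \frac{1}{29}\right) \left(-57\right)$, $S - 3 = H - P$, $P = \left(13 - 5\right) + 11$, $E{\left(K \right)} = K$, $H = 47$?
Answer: $\frac{13167}{29} \approx 454.03$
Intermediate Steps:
$P = 19$ ($P = 8 + 11 = 19$)
$S = 31$ ($S = 3 + \left(47 - 19\right) = 3 + 28 = 31$)
$k = \frac{16473}{29}$ ($k = \left(-10 + \frac{1}{29}\right) \left(-57\right) = \left(- \frac{289}{29}\right) \left(-57\right) = \frac{16473}{29} \approx 568.03$)
$k - 6 \left(S - 12\right) = \frac{16473}{29} - 6 \left(31 - 12\right) = \frac{16473}{29} - 114 = \frac{13167}{29}$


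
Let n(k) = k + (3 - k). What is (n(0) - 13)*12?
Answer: -120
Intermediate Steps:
n(k) = 3
(n(0) - 13)*12 = (3 - 13)*12 = -10*12 = -120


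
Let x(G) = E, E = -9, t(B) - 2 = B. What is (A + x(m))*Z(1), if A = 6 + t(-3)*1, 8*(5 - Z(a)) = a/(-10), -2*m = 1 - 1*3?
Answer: -401/20 ≈ -20.050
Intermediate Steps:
m = 1 (m = -(1 - 1*3)/2 = -(1 - 3)/2 = -1/2*(-2) = 1)
t(B) = 2 + B
Z(a) = 5 + a/80 (Z(a) = 5 - a/(8*(-10)) = 5 - a*(-1)/(8*10) = 5 - (-1)*a/80 = 5 + a/80)
x(G) = -9
A = 5 (A = 6 + (2 - 3)*1 = 6 - 1*1 = 6 - 1 = 5)
(A + x(m))*Z(1) = (5 - 9)*(5 + (1/80)*1) = -4*(5 + 1/80) = -4*401/80 = -401/20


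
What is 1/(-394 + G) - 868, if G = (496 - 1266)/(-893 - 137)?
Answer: -35158443/40505 ≈ -868.00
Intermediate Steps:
G = 77/103 (G = -770/(-1030) = -770*(-1/1030) = 77/103 ≈ 0.74757)
1/(-394 + G) - 868 = 1/(-394 + 77/103) - 868 = 1/(-40505/103) - 868 = -103/40505 - 868 = -35158443/40505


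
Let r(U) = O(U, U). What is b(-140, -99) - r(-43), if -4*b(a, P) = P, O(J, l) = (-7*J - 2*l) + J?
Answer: -1277/4 ≈ -319.25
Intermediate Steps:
O(J, l) = -6*J - 2*l
b(a, P) = -P/4
r(U) = -8*U (r(U) = -6*U - 2*U = -8*U)
b(-140, -99) - r(-43) = -1/4*(-99) - (-8)*(-43) = 99/4 - 1*344 = 99/4 - 344 = -1277/4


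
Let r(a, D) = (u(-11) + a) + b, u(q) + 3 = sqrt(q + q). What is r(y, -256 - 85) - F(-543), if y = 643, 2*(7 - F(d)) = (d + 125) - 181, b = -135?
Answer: 397/2 + I*sqrt(22) ≈ 198.5 + 4.6904*I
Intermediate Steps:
F(d) = 35 - d/2 (F(d) = 7 - ((d + 125) - 181)/2 = 7 - ((125 + d) - 181)/2 = 7 - (-56 + d)/2 = 7 + (28 - d/2) = 35 - d/2)
u(q) = -3 + sqrt(2)*sqrt(q) (u(q) = -3 + sqrt(q + q) = -3 + sqrt(2*q) = -3 + sqrt(2)*sqrt(q))
r(a, D) = -138 + a + I*sqrt(22) (r(a, D) = ((-3 + sqrt(2)*sqrt(-11)) + a) - 135 = ((-3 + sqrt(2)*(I*sqrt(11))) + a) - 135 = ((-3 + I*sqrt(22)) + a) - 135 = (-3 + a + I*sqrt(22)) - 135 = -138 + a + I*sqrt(22))
r(y, -256 - 85) - F(-543) = (-138 + 643 + I*sqrt(22)) - (35 - 1/2*(-543)) = (505 + I*sqrt(22)) - (35 + 543/2) = (505 + I*sqrt(22)) - 1*613/2 = (505 + I*sqrt(22)) - 613/2 = 397/2 + I*sqrt(22)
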